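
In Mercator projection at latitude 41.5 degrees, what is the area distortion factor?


area_distortion = 1/cos^2(41.5) = 1.783

1.783


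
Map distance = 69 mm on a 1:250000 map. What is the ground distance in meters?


ground = 69 mm * 250000 / 1000 = 17250.0 m

17250.0 m


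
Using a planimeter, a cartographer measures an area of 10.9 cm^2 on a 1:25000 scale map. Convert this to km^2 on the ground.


ground_area = 10.9 * (25000/100)^2 = 681250.0 m^2 = 0.68125 km^2 ≈ 0.681 km^2

0.681 km^2


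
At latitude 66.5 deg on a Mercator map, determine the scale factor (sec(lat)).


SF = 1 / cos(66.5) = 1 / 0.398749 = 2.508

2.508


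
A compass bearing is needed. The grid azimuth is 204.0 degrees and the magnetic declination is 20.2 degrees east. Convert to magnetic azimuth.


magnetic azimuth = grid azimuth - declination (east +ve)
mag_az = 204.0 - 20.2 = 183.8 degrees

183.8 degrees


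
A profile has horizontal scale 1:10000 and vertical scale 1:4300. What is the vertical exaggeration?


VE = horizontal_scale / vertical_scale = 10000 / 4300 ≈ 2.3

2.3x


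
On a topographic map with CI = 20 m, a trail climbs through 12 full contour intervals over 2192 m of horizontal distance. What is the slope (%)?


elevation change = 12 * 20 = 240 m
slope = 240 / 2192 * 100 = 10.9%

10.9%


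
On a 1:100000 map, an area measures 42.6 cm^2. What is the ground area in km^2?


ground_area = 42.6 * (100000/100)^2 = 42600000.0 m^2 = 42.6 km^2

42.6 km^2


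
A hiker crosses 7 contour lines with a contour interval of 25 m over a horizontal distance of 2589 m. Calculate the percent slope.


elevation change = 7 * 25 = 175 m
slope = 175 / 2589 * 100 = 6.8%

6.8%


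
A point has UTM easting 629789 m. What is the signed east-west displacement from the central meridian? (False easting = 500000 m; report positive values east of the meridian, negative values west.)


displacement = 629789 - 500000 = 129789 m

129789 m


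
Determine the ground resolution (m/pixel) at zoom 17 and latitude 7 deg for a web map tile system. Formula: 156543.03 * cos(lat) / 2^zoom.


res = 156543.03 * cos(7) / 2^17 = 156543.03 * 0.99254615 / 131072 = 1.19 m/pixel

1.19 m/pixel


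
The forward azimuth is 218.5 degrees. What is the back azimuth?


back azimuth = (218.5 + 180) mod 360 = 38.5 degrees

38.5 degrees


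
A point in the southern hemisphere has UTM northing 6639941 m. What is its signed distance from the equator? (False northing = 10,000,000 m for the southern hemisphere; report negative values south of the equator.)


For southern: actual = 6639941 - 10000000 = -3360059 m

-3360059 m


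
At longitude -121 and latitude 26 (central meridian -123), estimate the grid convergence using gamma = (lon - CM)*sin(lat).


gamma = (-121 - -123) * sin(26) = 2 * 0.438371 = 0.877 degrees

0.877 degrees


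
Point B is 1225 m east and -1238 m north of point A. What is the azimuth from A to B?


az = atan2(1225, -1238) = 135.3 deg
adjusted to 0-360: 135.3 degrees

135.3 degrees


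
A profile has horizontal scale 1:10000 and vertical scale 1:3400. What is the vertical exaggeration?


VE = horizontal_scale / vertical_scale = 10000 / 3400 ≈ 2.9

2.9x


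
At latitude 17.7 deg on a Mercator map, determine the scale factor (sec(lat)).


SF = 1 / cos(17.7) = 1 / 0.952661 = 1.05

1.05


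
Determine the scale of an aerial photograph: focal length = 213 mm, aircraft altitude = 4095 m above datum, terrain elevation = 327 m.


scale = f / (H - h) = 213 mm / 3768 m = 213 / 3768000 = 1:17690

1:17690


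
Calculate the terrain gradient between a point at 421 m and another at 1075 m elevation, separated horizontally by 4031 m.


gradient = (1075 - 421) / 4031 = 654 / 4031 = 0.1622

0.1622


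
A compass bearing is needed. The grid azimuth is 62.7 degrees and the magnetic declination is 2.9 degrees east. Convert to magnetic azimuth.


magnetic azimuth = grid azimuth - declination (east +ve)
mag_az = 62.7 - 2.9 = 59.8 degrees

59.8 degrees


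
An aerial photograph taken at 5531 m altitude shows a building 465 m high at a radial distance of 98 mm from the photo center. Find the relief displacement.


d = h * r / H = 465 * 98 / 5531 = 8.24 mm

8.24 mm


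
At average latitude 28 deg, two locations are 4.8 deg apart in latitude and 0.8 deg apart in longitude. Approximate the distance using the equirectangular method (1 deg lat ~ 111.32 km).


dlat_km = 4.8 * 111.32 = 534.336
dlon_km = 0.8 * 111.32 * cos(28) ≈ 78.632
dist = sqrt(534.336^2 + 78.632^2) ≈ 540.1 km

540.1 km


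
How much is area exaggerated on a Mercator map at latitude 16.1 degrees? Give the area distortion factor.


area_distortion = 1/cos^2(16.1) = 1.083

1.083


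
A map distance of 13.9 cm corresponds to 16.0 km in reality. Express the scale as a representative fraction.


ground = 16.0 km = 1600000 cm; RF denominator = ground / map = 1600000 / 13.9 ≈ 115108; RF = 1:115108

1:115108


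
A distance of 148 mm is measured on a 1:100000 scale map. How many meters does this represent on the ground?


ground = 148 mm * 100000 / 1000 = 14800.0 m

14800.0 m


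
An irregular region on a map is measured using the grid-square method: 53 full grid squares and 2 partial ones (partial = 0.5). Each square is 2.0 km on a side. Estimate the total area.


effective squares = 53 + 2 * 0.5 = 54.0
area = 54.0 * 4.0 = 216.0 km^2

216.0 km^2


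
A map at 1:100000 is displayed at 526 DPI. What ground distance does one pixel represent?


pixel_cm = 2.54 / 526 ≈ 0.004829 cm
ground = pixel_cm * 100000 / 100 = 2.54 * 100000 / (526 * 100) = 254000 / 52600 ≈ 4.83 m

4.83 m


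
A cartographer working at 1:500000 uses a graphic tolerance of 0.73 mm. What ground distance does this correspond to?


ground = 0.73 mm * 500000 / 1000 = 365.0 m

365.0 m


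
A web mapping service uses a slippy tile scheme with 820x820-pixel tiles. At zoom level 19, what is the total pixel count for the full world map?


tiles per axis = 2^19 = 524288
total tiles = 524288^2 = 274877906944
pixels per axis = 524288 * 820 = 429916160
total pixels = 429916160^2 = 184827904629145600

184827904629145600 pixels


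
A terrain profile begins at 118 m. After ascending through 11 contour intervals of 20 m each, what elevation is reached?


elevation = 118 + 11 * 20 = 338 m

338 m


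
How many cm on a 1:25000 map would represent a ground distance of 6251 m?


map_cm = 6251 * 100 / 25000 = 25.004 cm ≈ 25.0 cm

25.0 cm


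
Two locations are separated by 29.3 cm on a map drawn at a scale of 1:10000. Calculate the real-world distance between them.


ground = 29.3 cm * 10000 / 100 = 2930.0 m = 2.93 km

2.93 km


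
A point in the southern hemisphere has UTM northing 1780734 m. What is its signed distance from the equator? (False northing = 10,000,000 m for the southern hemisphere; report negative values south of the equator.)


For southern: actual = 1780734 - 10000000 = -8219266 m

-8219266 m


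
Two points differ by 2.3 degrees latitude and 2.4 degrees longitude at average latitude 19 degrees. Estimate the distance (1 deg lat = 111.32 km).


dlat_km = 2.3 * 111.32 = 256.036
dlon_km = 2.4 * 111.32 * cos(19) ≈ 252.612
dist = sqrt(256.036^2 + 252.612^2) ≈ 359.7 km

359.7 km


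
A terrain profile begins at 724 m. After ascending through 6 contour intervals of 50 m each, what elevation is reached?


elevation = 724 + 6 * 50 = 1024 m

1024 m


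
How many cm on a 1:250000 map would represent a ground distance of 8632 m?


map_cm = 8632 * 100 / 250000 = 3.4528 cm ≈ 3.45 cm

3.45 cm


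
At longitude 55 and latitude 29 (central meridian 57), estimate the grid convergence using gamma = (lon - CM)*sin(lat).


gamma = (55 - 57) * sin(29) = -2 * 0.48481 = -0.97 degrees

-0.97 degrees


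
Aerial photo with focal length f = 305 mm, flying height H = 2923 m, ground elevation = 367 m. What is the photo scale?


scale = f / (H - h) = 305 mm / 2556 m = 305 / 2556000 = 1:8380

1:8380


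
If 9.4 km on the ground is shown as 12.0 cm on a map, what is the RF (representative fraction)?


ground = 9.4 km = 940000 cm; RF denominator = ground / map = 940000 / 12.0 ≈ 78333; RF = 1:78333

1:78333


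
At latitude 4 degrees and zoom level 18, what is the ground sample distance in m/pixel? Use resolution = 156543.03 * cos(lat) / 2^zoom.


res = 156543.03 * cos(4) / 2^18 = 156543.03 * 0.99756405 / 262144 = 0.6 m/pixel

0.6 m/pixel


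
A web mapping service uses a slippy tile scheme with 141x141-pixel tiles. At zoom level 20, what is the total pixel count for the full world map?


tiles per axis = 2^20 = 1048576
total tiles = 1048576^2 = 1099511627776
pixels per axis = 1048576 * 141 = 147849216
total pixels = 147849216^2 = 21859390671814656

21859390671814656 pixels


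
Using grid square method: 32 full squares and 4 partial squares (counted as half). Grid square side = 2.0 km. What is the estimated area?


effective squares = 32 + 4 * 0.5 = 34.0
area = 34.0 * 4.0 = 136.0 km^2

136.0 km^2


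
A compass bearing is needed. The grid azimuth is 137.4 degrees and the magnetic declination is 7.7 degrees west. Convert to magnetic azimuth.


magnetic azimuth = grid azimuth - declination (east +ve)
mag_az = 137.4 - -7.7 = 145.1 degrees

145.1 degrees


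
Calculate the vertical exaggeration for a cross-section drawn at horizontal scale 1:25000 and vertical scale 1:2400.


VE = horizontal_scale / vertical_scale = 25000 / 2400 ≈ 10.4

10.4x


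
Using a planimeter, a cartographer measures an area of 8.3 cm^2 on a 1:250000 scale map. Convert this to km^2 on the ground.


ground_area = 8.3 * (250000/100)^2 = 51875000.0 m^2 = 51.875 km^2

51.875 km^2


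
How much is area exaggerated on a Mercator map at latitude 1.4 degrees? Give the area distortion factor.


area_distortion = 1/cos^2(1.4) = 1.001

1.001


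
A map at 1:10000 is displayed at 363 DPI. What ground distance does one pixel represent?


pixel_cm = 2.54 / 363 ≈ 0.006997 cm
ground = pixel_cm * 10000 / 100 = 2.54 * 10000 / (363 * 100) = 25400 / 36300 ≈ 0.7 m

0.7 m


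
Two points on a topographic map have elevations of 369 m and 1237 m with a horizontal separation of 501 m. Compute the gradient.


gradient = (1237 - 369) / 501 = 868 / 501 = 1.7325

1.7325


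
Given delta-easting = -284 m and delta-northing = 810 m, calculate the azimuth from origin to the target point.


az = atan2(-284, 810) = -19.3 deg
adjusted to 0-360: 340.7 degrees

340.7 degrees


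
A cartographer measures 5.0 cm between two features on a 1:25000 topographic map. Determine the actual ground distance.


ground = 5.0 cm * 25000 / 100 = 1250.0 m = 1.25 km

1.25 km


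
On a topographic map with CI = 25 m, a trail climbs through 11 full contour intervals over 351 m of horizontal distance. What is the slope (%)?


elevation change = 11 * 25 = 275 m
slope = 275 / 351 * 100 = 78.3%

78.3%


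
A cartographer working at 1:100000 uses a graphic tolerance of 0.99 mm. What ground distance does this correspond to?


ground = 0.99 mm * 100000 / 1000 = 99.0 m

99.0 m


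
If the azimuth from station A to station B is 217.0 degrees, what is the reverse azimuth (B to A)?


back azimuth = (217.0 + 180) mod 360 = 37.0 degrees

37.0 degrees


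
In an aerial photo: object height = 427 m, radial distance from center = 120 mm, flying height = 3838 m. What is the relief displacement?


d = h * r / H = 427 * 120 / 3838 = 13.35 mm

13.35 mm


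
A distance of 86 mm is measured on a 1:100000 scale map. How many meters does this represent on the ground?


ground = 86 mm * 100000 / 1000 = 8600.0 m

8600.0 m


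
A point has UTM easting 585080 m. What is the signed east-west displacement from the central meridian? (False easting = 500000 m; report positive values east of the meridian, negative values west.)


displacement = 585080 - 500000 = 85080 m

85080 m


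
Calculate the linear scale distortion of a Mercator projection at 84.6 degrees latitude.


SF = 1 / cos(84.6) = 1 / 0.094108 = 10.626

10.626


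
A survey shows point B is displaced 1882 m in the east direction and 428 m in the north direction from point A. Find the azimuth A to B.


az = atan2(1882, 428) = 77.2 deg
adjusted to 0-360: 77.2 degrees

77.2 degrees


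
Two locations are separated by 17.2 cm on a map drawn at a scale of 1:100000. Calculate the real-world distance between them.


ground = 17.2 cm * 100000 / 100 = 17200.0 m = 17.2 km

17.2 km


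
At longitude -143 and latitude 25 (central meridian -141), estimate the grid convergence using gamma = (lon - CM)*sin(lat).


gamma = (-143 - -141) * sin(25) = -2 * 0.422618 = -0.845 degrees

-0.845 degrees


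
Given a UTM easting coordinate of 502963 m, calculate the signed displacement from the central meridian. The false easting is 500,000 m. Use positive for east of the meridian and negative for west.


displacement = 502963 - 500000 = 2963 m

2963 m


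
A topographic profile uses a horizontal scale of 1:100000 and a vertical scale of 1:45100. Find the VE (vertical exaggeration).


VE = horizontal_scale / vertical_scale = 100000 / 45100 ≈ 2.2

2.2x


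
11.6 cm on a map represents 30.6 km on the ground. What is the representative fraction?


ground = 30.6 km = 3060000 cm; RF denominator = ground / map = 3060000 / 11.6 ≈ 263793; RF = 1:263793

1:263793


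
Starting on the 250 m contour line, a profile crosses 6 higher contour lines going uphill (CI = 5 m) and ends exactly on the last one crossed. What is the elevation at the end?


elevation = 250 + 6 * 5 = 280 m

280 m


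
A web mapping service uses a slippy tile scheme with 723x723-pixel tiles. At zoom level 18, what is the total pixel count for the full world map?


tiles per axis = 2^18 = 262144
total tiles = 262144^2 = 68719476736
pixels per axis = 262144 * 723 = 189530112
total pixels = 189530112^2 = 35921663354732544

35921663354732544 pixels


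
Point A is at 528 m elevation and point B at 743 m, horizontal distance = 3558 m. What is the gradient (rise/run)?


gradient = (743 - 528) / 3558 = 215 / 3558 = 0.0604

0.0604


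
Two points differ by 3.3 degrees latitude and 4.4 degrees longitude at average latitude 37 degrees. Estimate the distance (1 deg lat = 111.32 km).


dlat_km = 3.3 * 111.32 = 367.356
dlon_km = 4.4 * 111.32 * cos(37) ≈ 391.178
dist = sqrt(367.356^2 + 391.178^2) ≈ 536.6 km

536.6 km


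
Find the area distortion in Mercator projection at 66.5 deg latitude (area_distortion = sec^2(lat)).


area_distortion = 1/cos^2(66.5) = 6.289

6.289


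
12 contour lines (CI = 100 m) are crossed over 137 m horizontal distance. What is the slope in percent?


elevation change = 12 * 100 = 1200 m
slope = 1200 / 137 * 100 = 875.9%

875.9%


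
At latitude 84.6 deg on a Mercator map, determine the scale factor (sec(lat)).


SF = 1 / cos(84.6) = 1 / 0.094108 = 10.626

10.626


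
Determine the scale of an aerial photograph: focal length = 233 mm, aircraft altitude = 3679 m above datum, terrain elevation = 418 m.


scale = f / (H - h) = 233 mm / 3261 m = 233 / 3261000 = 1:13996

1:13996


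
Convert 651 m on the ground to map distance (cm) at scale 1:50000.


map_cm = 651 * 100 / 50000 = 1.302 cm ≈ 1.3 cm

1.3 cm


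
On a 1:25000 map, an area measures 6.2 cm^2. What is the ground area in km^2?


ground_area = 6.2 * (25000/100)^2 = 387500.0 m^2 = 0.3875 km^2 ≈ 0.388 km^2

0.388 km^2


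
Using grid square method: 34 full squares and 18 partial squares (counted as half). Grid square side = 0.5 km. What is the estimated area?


effective squares = 34 + 18 * 0.5 = 43.0
area = 43.0 * 0.25 = 10.75 km^2

10.75 km^2


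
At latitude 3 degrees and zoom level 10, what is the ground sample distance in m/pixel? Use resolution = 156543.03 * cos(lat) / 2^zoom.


res = 156543.03 * cos(3) / 2^10 = 156543.03 * 0.99862953 / 1024 = 152.66 m/pixel

152.66 m/pixel


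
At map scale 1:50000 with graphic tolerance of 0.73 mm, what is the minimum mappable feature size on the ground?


ground = 0.73 mm * 50000 / 1000 = 36.5 m

36.5 m


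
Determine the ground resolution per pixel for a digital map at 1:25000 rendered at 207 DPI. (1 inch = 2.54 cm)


pixel_cm = 2.54 / 207 ≈ 0.012271 cm
ground = pixel_cm * 25000 / 100 = 2.54 * 25000 / (207 * 100) = 63500 / 20700 ≈ 3.07 m

3.07 m


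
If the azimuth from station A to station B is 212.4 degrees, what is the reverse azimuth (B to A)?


back azimuth = (212.4 + 180) mod 360 = 32.4 degrees

32.4 degrees


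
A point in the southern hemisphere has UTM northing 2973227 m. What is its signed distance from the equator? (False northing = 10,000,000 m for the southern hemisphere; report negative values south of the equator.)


For southern: actual = 2973227 - 10000000 = -7026773 m

-7026773 m


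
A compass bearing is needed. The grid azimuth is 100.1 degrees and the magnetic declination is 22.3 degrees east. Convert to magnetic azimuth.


magnetic azimuth = grid azimuth - declination (east +ve)
mag_az = 100.1 - 22.3 = 77.8 degrees

77.8 degrees


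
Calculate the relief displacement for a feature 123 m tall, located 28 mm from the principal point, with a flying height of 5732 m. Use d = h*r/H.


d = h * r / H = 123 * 28 / 5732 = 0.6 mm

0.6 mm


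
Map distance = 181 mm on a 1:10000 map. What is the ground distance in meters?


ground = 181 mm * 10000 / 1000 = 1810.0 m

1810.0 m


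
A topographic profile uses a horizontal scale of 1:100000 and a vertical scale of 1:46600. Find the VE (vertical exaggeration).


VE = horizontal_scale / vertical_scale = 100000 / 46600 ≈ 2.1

2.1x


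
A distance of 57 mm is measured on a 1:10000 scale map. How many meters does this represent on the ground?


ground = 57 mm * 10000 / 1000 = 570.0 m

570.0 m


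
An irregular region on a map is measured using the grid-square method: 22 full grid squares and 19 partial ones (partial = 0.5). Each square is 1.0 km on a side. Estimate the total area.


effective squares = 22 + 19 * 0.5 = 31.5
area = 31.5 * 1.0 = 31.5 km^2

31.5 km^2


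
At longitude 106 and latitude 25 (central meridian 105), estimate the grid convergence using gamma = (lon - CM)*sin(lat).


gamma = (106 - 105) * sin(25) = 1 * 0.422618 = 0.423 degrees

0.423 degrees


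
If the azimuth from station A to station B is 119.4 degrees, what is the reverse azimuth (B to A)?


back azimuth = (119.4 + 180) mod 360 = 299.4 degrees

299.4 degrees


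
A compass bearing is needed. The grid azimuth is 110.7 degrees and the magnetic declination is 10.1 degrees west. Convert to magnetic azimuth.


magnetic azimuth = grid azimuth - declination (east +ve)
mag_az = 110.7 - -10.1 = 120.8 degrees

120.8 degrees


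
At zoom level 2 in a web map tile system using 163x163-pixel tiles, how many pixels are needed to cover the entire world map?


tiles per axis = 2^2 = 4
total tiles = 4^2 = 16
pixels per axis = 4 * 163 = 652
total pixels = 652^2 = 425104

425104 pixels


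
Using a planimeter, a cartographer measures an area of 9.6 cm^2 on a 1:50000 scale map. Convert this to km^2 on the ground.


ground_area = 9.6 * (50000/100)^2 = 2400000.0 m^2 = 2.4 km^2

2.4 km^2


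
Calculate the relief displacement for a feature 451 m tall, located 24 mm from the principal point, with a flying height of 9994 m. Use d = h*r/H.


d = h * r / H = 451 * 24 / 9994 = 1.08 mm

1.08 mm


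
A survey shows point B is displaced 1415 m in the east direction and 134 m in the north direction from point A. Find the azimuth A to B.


az = atan2(1415, 134) = 84.6 deg
adjusted to 0-360: 84.6 degrees

84.6 degrees


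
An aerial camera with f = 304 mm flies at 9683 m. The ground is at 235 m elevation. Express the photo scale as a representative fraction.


scale = f / (H - h) = 304 mm / 9448 m = 304 / 9448000 = 1:31079

1:31079


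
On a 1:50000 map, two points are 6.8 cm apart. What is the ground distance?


ground = 6.8 cm * 50000 / 100 = 3400.0 m = 3.4 km

3.4 km


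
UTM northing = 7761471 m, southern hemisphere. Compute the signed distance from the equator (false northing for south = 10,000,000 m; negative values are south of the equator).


For southern: actual = 7761471 - 10000000 = -2238529 m

-2238529 m


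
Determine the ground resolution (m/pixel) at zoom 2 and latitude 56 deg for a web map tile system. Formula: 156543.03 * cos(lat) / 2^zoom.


res = 156543.03 * cos(56) / 2^2 = 156543.03 * 0.5591929 / 4 = 21884.44 m/pixel

21884.44 m/pixel


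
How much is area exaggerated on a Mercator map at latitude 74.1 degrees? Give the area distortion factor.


area_distortion = 1/cos^2(74.1) = 13.324

13.324


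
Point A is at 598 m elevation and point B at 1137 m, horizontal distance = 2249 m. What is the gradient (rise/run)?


gradient = (1137 - 598) / 2249 = 539 / 2249 = 0.2397

0.2397


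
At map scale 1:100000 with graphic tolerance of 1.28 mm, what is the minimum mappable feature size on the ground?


ground = 1.28 mm * 100000 / 1000 = 128.0 m

128.0 m


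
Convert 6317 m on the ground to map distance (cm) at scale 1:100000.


map_cm = 6317 * 100 / 100000 = 6.317 cm ≈ 6.32 cm

6.32 cm


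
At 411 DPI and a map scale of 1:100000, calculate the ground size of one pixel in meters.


pixel_cm = 2.54 / 411 ≈ 0.00618 cm
ground = pixel_cm * 100000 / 100 = 2.54 * 100000 / (411 * 100) = 254000 / 41100 ≈ 6.18 m

6.18 m


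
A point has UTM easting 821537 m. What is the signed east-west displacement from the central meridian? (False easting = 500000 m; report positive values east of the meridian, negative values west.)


displacement = 821537 - 500000 = 321537 m

321537 m


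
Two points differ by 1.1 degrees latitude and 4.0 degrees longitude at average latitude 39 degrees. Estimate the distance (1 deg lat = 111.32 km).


dlat_km = 1.1 * 111.32 = 122.452
dlon_km = 4.0 * 111.32 * cos(39) ≈ 346.048
dist = sqrt(122.452^2 + 346.048^2) ≈ 367.1 km

367.1 km


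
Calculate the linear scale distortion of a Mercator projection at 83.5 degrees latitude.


SF = 1 / cos(83.5) = 1 / 0.113203 = 8.834

8.834


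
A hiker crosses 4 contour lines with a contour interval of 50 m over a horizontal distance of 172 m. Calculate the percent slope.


elevation change = 4 * 50 = 200 m
slope = 200 / 172 * 100 = 116.3%

116.3%


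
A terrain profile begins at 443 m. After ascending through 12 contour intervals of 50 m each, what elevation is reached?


elevation = 443 + 12 * 50 = 1043 m

1043 m


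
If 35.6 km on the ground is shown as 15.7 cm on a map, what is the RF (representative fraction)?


ground = 35.6 km = 3560000 cm; RF denominator = ground / map = 3560000 / 15.7 ≈ 226752; RF = 1:226752

1:226752


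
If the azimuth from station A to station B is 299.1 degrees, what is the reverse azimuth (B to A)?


back azimuth = (299.1 + 180) mod 360 = 119.1 degrees

119.1 degrees


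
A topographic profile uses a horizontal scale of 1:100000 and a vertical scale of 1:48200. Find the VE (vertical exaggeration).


VE = horizontal_scale / vertical_scale = 100000 / 48200 ≈ 2.1

2.1x


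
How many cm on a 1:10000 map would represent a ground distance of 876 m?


map_cm = 876 * 100 / 10000 = 8.76 cm

8.76 cm


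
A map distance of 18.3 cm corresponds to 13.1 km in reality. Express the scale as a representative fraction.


ground = 13.1 km = 1310000 cm; RF denominator = ground / map = 1310000 / 18.3 ≈ 71585; RF = 1:71585

1:71585


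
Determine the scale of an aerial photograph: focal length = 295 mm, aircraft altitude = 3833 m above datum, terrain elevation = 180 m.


scale = f / (H - h) = 295 mm / 3653 m = 295 / 3653000 = 1:12383

1:12383


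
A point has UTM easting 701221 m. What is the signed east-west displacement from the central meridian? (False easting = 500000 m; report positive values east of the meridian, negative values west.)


displacement = 701221 - 500000 = 201221 m

201221 m


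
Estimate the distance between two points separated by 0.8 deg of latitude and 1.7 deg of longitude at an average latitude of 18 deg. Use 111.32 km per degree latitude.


dlat_km = 0.8 * 111.32 = 89.056
dlon_km = 1.7 * 111.32 * cos(18) ≈ 179.982
dist = sqrt(89.056^2 + 179.982^2) ≈ 200.8 km

200.8 km


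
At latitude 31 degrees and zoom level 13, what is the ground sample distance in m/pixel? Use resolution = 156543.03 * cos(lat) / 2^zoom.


res = 156543.03 * cos(31) / 2^13 = 156543.03 * 0.8571673 / 8192 = 16.38 m/pixel

16.38 m/pixel


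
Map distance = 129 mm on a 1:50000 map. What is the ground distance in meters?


ground = 129 mm * 50000 / 1000 = 6450.0 m

6450.0 m


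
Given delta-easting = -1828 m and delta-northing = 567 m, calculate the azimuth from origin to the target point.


az = atan2(-1828, 567) = -72.8 deg
adjusted to 0-360: 287.2 degrees

287.2 degrees


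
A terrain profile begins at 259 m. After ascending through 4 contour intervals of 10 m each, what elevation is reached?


elevation = 259 + 4 * 10 = 299 m

299 m


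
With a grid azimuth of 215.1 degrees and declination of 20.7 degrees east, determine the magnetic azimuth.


magnetic azimuth = grid azimuth - declination (east +ve)
mag_az = 215.1 - 20.7 = 194.4 degrees

194.4 degrees


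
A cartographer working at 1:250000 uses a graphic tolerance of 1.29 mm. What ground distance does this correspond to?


ground = 1.29 mm * 250000 / 1000 = 322.5 m

322.5 m


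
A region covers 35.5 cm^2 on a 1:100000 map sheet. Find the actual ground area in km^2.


ground_area = 35.5 * (100000/100)^2 = 35500000.0 m^2 = 35.5 km^2

35.5 km^2


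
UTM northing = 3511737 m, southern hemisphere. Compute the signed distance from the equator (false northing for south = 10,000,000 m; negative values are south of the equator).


For southern: actual = 3511737 - 10000000 = -6488263 m

-6488263 m


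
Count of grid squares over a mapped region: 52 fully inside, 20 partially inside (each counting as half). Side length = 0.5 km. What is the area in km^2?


effective squares = 52 + 20 * 0.5 = 62.0
area = 62.0 * 0.25 = 15.5 km^2

15.5 km^2


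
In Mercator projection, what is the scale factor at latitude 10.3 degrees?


SF = 1 / cos(10.3) = 1 / 0.983885 = 1.016

1.016


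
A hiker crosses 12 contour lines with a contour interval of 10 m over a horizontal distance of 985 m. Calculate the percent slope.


elevation change = 12 * 10 = 120 m
slope = 120 / 985 * 100 = 12.2%

12.2%


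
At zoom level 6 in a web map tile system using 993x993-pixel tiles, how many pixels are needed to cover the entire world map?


tiles per axis = 2^6 = 64
total tiles = 64^2 = 4096
pixels per axis = 64 * 993 = 63552
total pixels = 63552^2 = 4038856704

4038856704 pixels


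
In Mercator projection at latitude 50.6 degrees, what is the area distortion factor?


area_distortion = 1/cos^2(50.6) = 2.482

2.482


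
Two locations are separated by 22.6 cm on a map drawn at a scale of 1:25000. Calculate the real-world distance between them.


ground = 22.6 cm * 25000 / 100 = 5650.0 m = 5.65 km

5.65 km


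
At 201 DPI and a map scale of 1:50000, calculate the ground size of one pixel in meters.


pixel_cm = 2.54 / 201 ≈ 0.012637 cm
ground = pixel_cm * 50000 / 100 = 2.54 * 50000 / (201 * 100) = 127000 / 20100 ≈ 6.32 m

6.32 m


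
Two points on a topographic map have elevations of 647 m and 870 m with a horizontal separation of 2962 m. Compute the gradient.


gradient = (870 - 647) / 2962 = 223 / 2962 = 0.0753

0.0753


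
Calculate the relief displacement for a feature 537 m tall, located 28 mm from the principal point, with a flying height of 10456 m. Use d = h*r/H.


d = h * r / H = 537 * 28 / 10456 = 1.44 mm

1.44 mm


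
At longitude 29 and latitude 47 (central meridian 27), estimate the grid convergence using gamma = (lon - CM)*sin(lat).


gamma = (29 - 27) * sin(47) = 2 * 0.731354 = 1.463 degrees

1.463 degrees


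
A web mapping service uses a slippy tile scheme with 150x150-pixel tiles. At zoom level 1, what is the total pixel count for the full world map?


tiles per axis = 2^1 = 2
total tiles = 2^2 = 4
pixels per axis = 2 * 150 = 300
total pixels = 300^2 = 90000

90000 pixels


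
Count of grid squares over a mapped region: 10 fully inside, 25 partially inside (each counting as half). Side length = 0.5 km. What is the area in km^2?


effective squares = 10 + 25 * 0.5 = 22.5
area = 22.5 * 0.25 = 5.625 km^2

5.625 km^2


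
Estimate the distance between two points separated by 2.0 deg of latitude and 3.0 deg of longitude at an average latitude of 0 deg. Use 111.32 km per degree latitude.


dlat_km = 2.0 * 111.32 = 222.64
dlon_km = 3.0 * 111.32 * cos(0) ≈ 333.96
dist = sqrt(222.64^2 + 333.96^2) ≈ 401.4 km

401.4 km


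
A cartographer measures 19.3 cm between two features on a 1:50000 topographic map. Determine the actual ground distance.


ground = 19.3 cm * 50000 / 100 = 9650.0 m = 9.65 km

9.65 km


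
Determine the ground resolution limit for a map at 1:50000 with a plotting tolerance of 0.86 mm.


ground = 0.86 mm * 50000 / 1000 = 43.0 m

43.0 m


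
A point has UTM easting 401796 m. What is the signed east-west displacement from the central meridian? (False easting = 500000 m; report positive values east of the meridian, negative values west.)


displacement = 401796 - 500000 = -98204 m

-98204 m


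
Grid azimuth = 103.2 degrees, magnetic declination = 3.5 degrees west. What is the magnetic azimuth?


magnetic azimuth = grid azimuth - declination (east +ve)
mag_az = 103.2 - -3.5 = 106.7 degrees

106.7 degrees


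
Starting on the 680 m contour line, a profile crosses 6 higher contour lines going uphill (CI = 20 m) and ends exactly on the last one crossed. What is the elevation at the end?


elevation = 680 + 6 * 20 = 800 m

800 m


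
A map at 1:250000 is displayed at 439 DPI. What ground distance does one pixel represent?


pixel_cm = 2.54 / 439 ≈ 0.005786 cm
ground = pixel_cm * 250000 / 100 = 2.54 * 250000 / (439 * 100) = 635000 / 43900 ≈ 14.46 m

14.46 m


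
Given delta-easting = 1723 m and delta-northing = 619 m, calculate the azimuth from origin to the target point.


az = atan2(1723, 619) = 70.2 deg
adjusted to 0-360: 70.2 degrees

70.2 degrees


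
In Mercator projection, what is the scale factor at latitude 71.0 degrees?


SF = 1 / cos(71.0) = 1 / 0.325568 = 3.072

3.072


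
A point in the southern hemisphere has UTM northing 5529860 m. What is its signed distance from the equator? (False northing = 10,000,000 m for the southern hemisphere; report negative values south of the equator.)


For southern: actual = 5529860 - 10000000 = -4470140 m

-4470140 m


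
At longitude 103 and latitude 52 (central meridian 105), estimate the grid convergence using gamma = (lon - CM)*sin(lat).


gamma = (103 - 105) * sin(52) = -2 * 0.788011 = -1.576 degrees

-1.576 degrees


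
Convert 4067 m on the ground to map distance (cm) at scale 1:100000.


map_cm = 4067 * 100 / 100000 = 4.067 cm ≈ 4.07 cm

4.07 cm


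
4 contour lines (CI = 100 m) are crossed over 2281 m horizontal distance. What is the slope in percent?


elevation change = 4 * 100 = 400 m
slope = 400 / 2281 * 100 = 17.5%

17.5%


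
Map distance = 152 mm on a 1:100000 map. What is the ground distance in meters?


ground = 152 mm * 100000 / 1000 = 15200.0 m

15200.0 m


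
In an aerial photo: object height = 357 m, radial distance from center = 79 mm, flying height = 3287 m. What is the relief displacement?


d = h * r / H = 357 * 79 / 3287 = 8.58 mm

8.58 mm


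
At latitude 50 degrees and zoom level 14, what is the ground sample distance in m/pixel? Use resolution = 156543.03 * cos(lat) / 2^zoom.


res = 156543.03 * cos(50) / 2^14 = 156543.03 * 0.64278761 / 16384 = 6.14 m/pixel

6.14 m/pixel


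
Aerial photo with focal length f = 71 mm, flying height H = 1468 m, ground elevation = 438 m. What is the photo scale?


scale = f / (H - h) = 71 mm / 1030 m = 71 / 1030000 = 1:14507

1:14507


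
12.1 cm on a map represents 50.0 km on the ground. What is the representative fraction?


ground = 50.0 km = 5000000 cm; RF denominator = ground / map = 5000000 / 12.1 ≈ 413223; RF = 1:413223

1:413223


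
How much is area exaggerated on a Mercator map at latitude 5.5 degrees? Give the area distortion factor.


area_distortion = 1/cos^2(5.5) = 1.009

1.009


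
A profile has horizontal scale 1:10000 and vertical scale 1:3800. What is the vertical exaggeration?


VE = horizontal_scale / vertical_scale = 10000 / 3800 ≈ 2.6

2.6x


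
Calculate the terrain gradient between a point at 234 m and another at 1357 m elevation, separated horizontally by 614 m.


gradient = (1357 - 234) / 614 = 1123 / 614 = 1.829

1.829


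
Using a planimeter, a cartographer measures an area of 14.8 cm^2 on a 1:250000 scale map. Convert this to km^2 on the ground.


ground_area = 14.8 * (250000/100)^2 = 92500000.0 m^2 = 92.5 km^2

92.5 km^2


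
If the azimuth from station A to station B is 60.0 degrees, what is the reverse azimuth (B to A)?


back azimuth = (60.0 + 180) mod 360 = 240.0 degrees

240.0 degrees


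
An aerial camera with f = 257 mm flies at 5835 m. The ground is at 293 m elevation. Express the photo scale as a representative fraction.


scale = f / (H - h) = 257 mm / 5542 m = 257 / 5542000 = 1:21564

1:21564


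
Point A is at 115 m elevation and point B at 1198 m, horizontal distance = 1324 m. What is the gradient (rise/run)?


gradient = (1198 - 115) / 1324 = 1083 / 1324 = 0.818

0.818


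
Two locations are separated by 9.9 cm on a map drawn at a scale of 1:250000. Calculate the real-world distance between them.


ground = 9.9 cm * 250000 / 100 = 24750.0 m = 24.75 km

24.75 km


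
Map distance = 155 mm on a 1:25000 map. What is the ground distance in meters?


ground = 155 mm * 25000 / 1000 = 3875.0 m

3875.0 m


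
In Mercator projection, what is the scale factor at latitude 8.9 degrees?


SF = 1 / cos(8.9) = 1 / 0.98796 = 1.012

1.012


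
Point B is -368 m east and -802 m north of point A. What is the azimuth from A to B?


az = atan2(-368, -802) = -155.4 deg
adjusted to 0-360: 204.6 degrees

204.6 degrees


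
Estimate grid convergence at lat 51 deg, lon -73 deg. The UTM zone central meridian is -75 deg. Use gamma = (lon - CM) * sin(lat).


gamma = (-73 - -75) * sin(51) = 2 * 0.777146 = 1.554 degrees

1.554 degrees


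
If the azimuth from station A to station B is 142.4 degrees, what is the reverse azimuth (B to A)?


back azimuth = (142.4 + 180) mod 360 = 322.4 degrees

322.4 degrees


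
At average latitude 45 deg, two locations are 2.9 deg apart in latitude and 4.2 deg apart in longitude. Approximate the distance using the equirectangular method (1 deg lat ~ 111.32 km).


dlat_km = 2.9 * 111.32 = 322.828
dlon_km = 4.2 * 111.32 * cos(45) ≈ 330.604
dist = sqrt(322.828^2 + 330.604^2) ≈ 462.1 km

462.1 km


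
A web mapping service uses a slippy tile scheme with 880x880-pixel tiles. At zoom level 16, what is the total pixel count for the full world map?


tiles per axis = 2^16 = 65536
total tiles = 65536^2 = 4294967296
pixels per axis = 65536 * 880 = 57671680
total pixels = 57671680^2 = 3326022674022400

3326022674022400 pixels


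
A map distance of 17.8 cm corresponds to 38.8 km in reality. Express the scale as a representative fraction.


ground = 38.8 km = 3880000 cm; RF denominator = ground / map = 3880000 / 17.8 ≈ 217978; RF = 1:217978

1:217978


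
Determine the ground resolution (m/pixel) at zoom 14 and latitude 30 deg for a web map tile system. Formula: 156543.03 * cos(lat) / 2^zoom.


res = 156543.03 * cos(30) / 2^14 = 156543.03 * 0.8660254 / 16384 = 8.27 m/pixel

8.27 m/pixel


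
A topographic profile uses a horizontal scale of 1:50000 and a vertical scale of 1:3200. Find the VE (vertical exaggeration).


VE = horizontal_scale / vertical_scale = 50000 / 3200 = 15.625 ≈ 15.6

15.6x


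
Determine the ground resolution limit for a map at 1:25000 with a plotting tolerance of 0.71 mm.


ground = 0.71 mm * 25000 / 1000 = 17.75 m

17.75 m


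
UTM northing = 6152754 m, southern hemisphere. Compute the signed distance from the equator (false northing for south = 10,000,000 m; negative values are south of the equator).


For southern: actual = 6152754 - 10000000 = -3847246 m

-3847246 m


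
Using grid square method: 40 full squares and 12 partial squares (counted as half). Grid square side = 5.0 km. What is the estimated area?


effective squares = 40 + 12 * 0.5 = 46.0
area = 46.0 * 25.0 = 1150.0 km^2

1150.0 km^2


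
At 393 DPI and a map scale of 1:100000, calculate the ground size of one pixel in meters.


pixel_cm = 2.54 / 393 ≈ 0.006463 cm
ground = pixel_cm * 100000 / 100 = 2.54 * 100000 / (393 * 100) = 254000 / 39300 ≈ 6.46 m

6.46 m


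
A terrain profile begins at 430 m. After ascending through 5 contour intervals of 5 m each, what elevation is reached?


elevation = 430 + 5 * 5 = 455 m

455 m


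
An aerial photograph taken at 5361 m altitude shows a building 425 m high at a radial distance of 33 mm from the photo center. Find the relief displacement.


d = h * r / H = 425 * 33 / 5361 = 2.62 mm

2.62 mm


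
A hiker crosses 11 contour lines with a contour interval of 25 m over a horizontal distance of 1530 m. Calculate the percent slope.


elevation change = 11 * 25 = 275 m
slope = 275 / 1530 * 100 = 18.0%

18.0%


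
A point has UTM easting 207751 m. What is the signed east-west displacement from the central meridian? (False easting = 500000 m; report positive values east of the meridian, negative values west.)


displacement = 207751 - 500000 = -292249 m

-292249 m


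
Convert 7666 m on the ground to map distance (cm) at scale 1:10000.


map_cm = 7666 * 100 / 10000 = 76.66 cm

76.66 cm


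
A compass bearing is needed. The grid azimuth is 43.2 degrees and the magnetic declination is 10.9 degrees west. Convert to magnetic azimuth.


magnetic azimuth = grid azimuth - declination (east +ve)
mag_az = 43.2 - -10.9 = 54.1 degrees

54.1 degrees


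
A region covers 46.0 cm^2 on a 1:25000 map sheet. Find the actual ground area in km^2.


ground_area = 46.0 * (25000/100)^2 = 2875000.0 m^2 = 2.875 km^2

2.875 km^2


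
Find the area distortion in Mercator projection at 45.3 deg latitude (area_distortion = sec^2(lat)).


area_distortion = 1/cos^2(45.3) = 2.021

2.021


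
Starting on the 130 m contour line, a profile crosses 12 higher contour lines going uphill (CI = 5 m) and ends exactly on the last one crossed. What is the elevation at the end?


elevation = 130 + 12 * 5 = 190 m

190 m


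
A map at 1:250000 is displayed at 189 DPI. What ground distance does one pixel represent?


pixel_cm = 2.54 / 189 ≈ 0.013439 cm
ground = pixel_cm * 250000 / 100 = 2.54 * 250000 / (189 * 100) = 635000 / 18900 ≈ 33.6 m

33.6 m


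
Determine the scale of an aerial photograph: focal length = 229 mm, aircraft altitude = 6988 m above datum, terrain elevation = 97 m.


scale = f / (H - h) = 229 mm / 6891 m = 229 / 6891000 = 1:30092

1:30092


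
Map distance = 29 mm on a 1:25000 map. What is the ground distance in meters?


ground = 29 mm * 25000 / 1000 = 725.0 m

725.0 m
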